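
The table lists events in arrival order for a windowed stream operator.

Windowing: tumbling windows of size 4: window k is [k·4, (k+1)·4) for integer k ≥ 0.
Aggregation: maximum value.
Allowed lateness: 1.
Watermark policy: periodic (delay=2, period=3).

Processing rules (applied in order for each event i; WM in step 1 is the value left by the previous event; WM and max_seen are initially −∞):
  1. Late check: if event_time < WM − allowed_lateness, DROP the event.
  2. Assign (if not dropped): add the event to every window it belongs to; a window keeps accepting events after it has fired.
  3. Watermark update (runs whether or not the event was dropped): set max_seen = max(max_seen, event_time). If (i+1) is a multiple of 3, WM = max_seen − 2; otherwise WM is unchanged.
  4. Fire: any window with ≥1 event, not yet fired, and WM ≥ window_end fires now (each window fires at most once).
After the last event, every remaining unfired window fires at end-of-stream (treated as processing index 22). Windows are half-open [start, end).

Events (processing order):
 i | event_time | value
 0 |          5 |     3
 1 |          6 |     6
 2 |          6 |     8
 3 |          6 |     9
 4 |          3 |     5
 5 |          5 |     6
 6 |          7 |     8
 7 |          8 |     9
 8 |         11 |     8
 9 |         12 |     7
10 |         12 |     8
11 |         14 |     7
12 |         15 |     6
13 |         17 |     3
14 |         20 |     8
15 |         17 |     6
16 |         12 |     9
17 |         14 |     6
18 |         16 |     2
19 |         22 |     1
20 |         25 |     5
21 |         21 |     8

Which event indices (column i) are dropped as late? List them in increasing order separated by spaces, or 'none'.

i=0 t=5 v=3: → [4,8); WM=−∞
i=1 t=6 v=6: → [4,8); WM=−∞
i=2 t=6 v=8: → [4,8); WM=4
i=3 t=6 v=9: → [4,8); WM=4
i=4 t=3 v=5: → [0,4); WM=4; [0,4) fires=5
i=5 t=5 v=6: → [4,8); WM=4
i=6 t=7 v=8: → [4,8); WM=4
i=7 t=8 v=9: → [8,12); WM=4
i=8 t=11 v=8: → [8,12); WM=9; [4,8) fires=9
i=9 t=12 v=7: → [12,16); WM=9
i=10 t=12 v=8: → [12,16); WM=9
i=11 t=14 v=7: → [12,16); WM=12; [8,12) fires=9
i=12 t=15 v=6: → [12,16); WM=12
i=13 t=17 v=3: → [16,20); WM=12
i=14 t=20 v=8: → [20,24); WM=18; [12,16) fires=8
i=15 t=17 v=6: → [16,20); WM=18
i=16 t=12 v=9: DROP (t<18-1); WM=18
i=17 t=14 v=6: DROP (t<18-1); WM=18
i=18 t=16 v=2: DROP (t<18-1); WM=18
i=19 t=22 v=1: → [20,24); WM=18
i=20 t=25 v=5: → [24,28); WM=23; [16,20) fires=6
i=21 t=21 v=8: DROP (t<23-1); WM=23

16 17 18 21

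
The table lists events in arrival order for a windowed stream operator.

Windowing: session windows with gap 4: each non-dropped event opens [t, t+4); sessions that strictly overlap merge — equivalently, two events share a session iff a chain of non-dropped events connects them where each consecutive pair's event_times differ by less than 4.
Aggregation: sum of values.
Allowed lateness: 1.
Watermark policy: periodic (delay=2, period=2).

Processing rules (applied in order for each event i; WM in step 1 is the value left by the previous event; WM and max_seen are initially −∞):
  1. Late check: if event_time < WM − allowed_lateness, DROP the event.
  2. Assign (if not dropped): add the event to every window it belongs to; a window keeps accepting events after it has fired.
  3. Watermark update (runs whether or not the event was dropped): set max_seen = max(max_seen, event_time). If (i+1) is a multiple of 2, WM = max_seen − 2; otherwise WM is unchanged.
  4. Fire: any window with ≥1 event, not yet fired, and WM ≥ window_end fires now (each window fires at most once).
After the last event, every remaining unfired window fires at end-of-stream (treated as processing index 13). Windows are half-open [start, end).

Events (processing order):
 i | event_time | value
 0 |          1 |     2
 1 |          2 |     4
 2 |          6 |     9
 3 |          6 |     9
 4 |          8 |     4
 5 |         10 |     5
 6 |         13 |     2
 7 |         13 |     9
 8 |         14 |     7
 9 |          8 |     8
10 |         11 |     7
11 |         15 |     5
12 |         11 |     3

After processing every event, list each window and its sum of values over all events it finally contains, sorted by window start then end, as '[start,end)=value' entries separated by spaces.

[1,6)=6 [6,19)=57

i=0 t=1 v=2: → [1,5); WM=−∞
i=1 t=2 v=4: → [1,6); WM=0
i=2 t=6 v=9: → [6,10); WM=0
i=3 t=6 v=9: → [6,10); WM=4
i=4 t=8 v=4: → [6,12); WM=4
i=5 t=10 v=5: → [6,14); WM=8
i=6 t=13 v=2: → [6,17); WM=8
i=7 t=13 v=9: → [6,17); WM=11
i=8 t=14 v=7: → [6,18); WM=11
i=9 t=8 v=8: DROP (t<11-1); WM=12
i=10 t=11 v=7: → [6,18); WM=12
i=11 t=15 v=5: → [6,19); WM=13
i=12 t=11 v=3: DROP (t<13-1); WM=13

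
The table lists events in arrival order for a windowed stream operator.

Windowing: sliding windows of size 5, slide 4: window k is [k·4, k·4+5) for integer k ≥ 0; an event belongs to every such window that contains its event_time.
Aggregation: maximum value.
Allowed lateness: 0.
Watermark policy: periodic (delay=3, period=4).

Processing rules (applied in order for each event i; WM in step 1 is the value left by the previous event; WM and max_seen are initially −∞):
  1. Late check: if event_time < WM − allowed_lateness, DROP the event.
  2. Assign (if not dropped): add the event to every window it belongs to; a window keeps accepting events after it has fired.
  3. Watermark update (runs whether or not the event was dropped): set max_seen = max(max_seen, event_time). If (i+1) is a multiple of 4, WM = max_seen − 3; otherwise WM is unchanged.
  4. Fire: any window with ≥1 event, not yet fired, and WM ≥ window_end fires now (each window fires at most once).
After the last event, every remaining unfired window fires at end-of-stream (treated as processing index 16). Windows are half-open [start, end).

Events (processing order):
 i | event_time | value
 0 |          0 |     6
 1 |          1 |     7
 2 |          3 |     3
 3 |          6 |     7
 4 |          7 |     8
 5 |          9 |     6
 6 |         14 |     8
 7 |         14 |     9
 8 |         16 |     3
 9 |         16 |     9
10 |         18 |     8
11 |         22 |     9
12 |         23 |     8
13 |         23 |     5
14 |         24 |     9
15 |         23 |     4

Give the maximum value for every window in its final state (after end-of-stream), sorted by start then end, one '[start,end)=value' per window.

i=0 t=0 v=6: → [0,5); WM=−∞
i=1 t=1 v=7: → [0,5); WM=−∞
i=2 t=3 v=3: → [0,5); WM=−∞
i=3 t=6 v=7: → [4,9); WM=3
i=4 t=7 v=8: → [4,9); WM=3
i=5 t=9 v=6: → [8,13); WM=3
i=6 t=14 v=8: → [12,17); WM=3
i=7 t=14 v=9: → [12,17); WM=11; [0,5) fires=7 [4,9) fires=8
i=8 t=16 v=3: → [16,21),[12,17); WM=11
i=9 t=16 v=9: → [16,21),[12,17); WM=11
i=10 t=18 v=8: → [16,21); WM=11
i=11 t=22 v=9: → [20,25); WM=19; [8,13) fires=6 [12,17) fires=9
i=12 t=23 v=8: → [20,25); WM=19
i=13 t=23 v=5: → [20,25); WM=19
i=14 t=24 v=9: → [24,29),[20,25); WM=19
i=15 t=23 v=4: → [20,25); WM=21; [16,21) fires=9

[0,5)=7 [4,9)=8 [8,13)=6 [12,17)=9 [16,21)=9 [20,25)=9 [24,29)=9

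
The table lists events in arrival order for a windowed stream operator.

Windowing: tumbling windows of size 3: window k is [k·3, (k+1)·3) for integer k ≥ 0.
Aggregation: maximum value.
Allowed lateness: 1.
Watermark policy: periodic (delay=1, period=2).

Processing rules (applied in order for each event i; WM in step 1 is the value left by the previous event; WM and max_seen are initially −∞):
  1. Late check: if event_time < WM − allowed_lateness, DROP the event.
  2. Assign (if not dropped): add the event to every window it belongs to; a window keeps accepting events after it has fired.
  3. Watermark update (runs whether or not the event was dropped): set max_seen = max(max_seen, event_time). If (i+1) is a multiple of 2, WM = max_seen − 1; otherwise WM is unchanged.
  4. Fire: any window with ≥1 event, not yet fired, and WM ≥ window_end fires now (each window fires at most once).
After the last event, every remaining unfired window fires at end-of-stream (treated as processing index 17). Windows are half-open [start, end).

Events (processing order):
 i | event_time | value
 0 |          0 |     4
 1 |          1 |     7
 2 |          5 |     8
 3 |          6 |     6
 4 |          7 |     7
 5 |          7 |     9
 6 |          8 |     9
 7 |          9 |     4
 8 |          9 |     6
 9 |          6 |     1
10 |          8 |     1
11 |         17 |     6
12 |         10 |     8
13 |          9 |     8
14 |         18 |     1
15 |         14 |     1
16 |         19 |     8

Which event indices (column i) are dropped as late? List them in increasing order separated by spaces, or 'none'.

i=0 t=0 v=4: → [0,3); WM=−∞
i=1 t=1 v=7: → [0,3); WM=0
i=2 t=5 v=8: → [3,6); WM=0
i=3 t=6 v=6: → [6,9); WM=5; [0,3) fires=7
i=4 t=7 v=7: → [6,9); WM=5
i=5 t=7 v=9: → [6,9); WM=6; [3,6) fires=8
i=6 t=8 v=9: → [6,9); WM=6
i=7 t=9 v=4: → [9,12); WM=8
i=8 t=9 v=6: → [9,12); WM=8
i=9 t=6 v=1: DROP (t<8-1); WM=8
i=10 t=8 v=1: → [6,9); WM=8
i=11 t=17 v=6: → [15,18); WM=16; [6,9) fires=9 [9,12) fires=6
i=12 t=10 v=8: DROP (t<16-1); WM=16
i=13 t=9 v=8: DROP (t<16-1); WM=16
i=14 t=18 v=1: → [18,21); WM=16
i=15 t=14 v=1: DROP (t<16-1); WM=17
i=16 t=19 v=8: → [18,21); WM=17

9 12 13 15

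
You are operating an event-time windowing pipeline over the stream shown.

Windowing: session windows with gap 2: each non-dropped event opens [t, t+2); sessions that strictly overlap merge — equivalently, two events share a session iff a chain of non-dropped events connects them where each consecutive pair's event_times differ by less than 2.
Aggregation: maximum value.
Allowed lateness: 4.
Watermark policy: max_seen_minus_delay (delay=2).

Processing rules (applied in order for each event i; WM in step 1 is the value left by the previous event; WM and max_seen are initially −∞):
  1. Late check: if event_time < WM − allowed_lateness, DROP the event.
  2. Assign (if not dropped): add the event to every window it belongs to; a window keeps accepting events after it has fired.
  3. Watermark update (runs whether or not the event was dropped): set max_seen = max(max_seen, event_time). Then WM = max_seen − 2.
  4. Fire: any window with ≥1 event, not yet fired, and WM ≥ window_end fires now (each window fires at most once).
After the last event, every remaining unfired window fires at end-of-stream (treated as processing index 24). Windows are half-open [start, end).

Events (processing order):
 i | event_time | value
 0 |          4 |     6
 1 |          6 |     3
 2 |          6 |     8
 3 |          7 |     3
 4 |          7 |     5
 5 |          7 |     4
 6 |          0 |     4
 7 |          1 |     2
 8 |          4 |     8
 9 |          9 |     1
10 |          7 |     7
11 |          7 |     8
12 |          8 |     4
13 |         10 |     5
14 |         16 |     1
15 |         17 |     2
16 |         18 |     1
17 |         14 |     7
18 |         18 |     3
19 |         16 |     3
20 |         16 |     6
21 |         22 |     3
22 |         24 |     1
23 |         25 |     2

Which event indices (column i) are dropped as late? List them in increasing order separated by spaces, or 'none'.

6

i=0 t=4 v=6: → [4,6); WM=2
i=1 t=6 v=3: → [6,8); WM=4
i=2 t=6 v=8: → [6,8); WM=4
i=3 t=7 v=3: → [6,9); WM=5
i=4 t=7 v=5: → [6,9); WM=5
i=5 t=7 v=4: → [6,9); WM=5
i=6 t=0 v=4: DROP (t<5-4); WM=5
i=7 t=1 v=2: → [1,3); WM=5
i=8 t=4 v=8: → [4,6); WM=5
i=9 t=9 v=1: → [9,11); WM=7
i=10 t=7 v=7: → [6,9); WM=7
i=11 t=7 v=8: → [6,9); WM=7
i=12 t=8 v=4: → [6,11); WM=7
i=13 t=10 v=5: → [6,12); WM=8
i=14 t=16 v=1: → [16,18); WM=14
i=15 t=17 v=2: → [16,19); WM=15
i=16 t=18 v=1: → [16,20); WM=16
i=17 t=14 v=7: → [14,16); WM=16
i=18 t=18 v=3: → [16,20); WM=16
i=19 t=16 v=3: → [16,20); WM=16
i=20 t=16 v=6: → [16,20); WM=16
i=21 t=22 v=3: → [22,24); WM=20
i=22 t=24 v=1: → [24,26); WM=22
i=23 t=25 v=2: → [24,27); WM=23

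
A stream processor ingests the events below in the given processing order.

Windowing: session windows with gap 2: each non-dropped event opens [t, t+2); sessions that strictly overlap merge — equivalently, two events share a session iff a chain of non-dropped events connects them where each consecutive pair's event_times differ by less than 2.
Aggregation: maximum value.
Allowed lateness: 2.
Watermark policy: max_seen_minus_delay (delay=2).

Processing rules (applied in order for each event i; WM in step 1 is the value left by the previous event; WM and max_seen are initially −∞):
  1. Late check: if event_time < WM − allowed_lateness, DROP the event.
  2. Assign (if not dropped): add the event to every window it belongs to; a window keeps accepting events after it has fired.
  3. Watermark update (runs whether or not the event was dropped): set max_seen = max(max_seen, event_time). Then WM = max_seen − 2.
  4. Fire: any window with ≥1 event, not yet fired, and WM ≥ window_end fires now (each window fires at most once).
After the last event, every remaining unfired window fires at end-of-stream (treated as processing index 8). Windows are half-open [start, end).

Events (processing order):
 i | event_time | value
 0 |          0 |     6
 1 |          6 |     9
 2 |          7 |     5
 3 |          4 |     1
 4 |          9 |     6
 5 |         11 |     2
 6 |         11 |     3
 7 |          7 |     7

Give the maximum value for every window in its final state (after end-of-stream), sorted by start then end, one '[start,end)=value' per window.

[0,2)=6 [4,6)=1 [6,9)=9 [9,11)=6 [11,13)=3

i=0 t=0 v=6: → [0,2); WM=-2
i=1 t=6 v=9: → [6,8); WM=4
i=2 t=7 v=5: → [6,9); WM=5
i=3 t=4 v=1: → [4,6); WM=5
i=4 t=9 v=6: → [9,11); WM=7
i=5 t=11 v=2: → [11,13); WM=9
i=6 t=11 v=3: → [11,13); WM=9
i=7 t=7 v=7: → [6,9); WM=9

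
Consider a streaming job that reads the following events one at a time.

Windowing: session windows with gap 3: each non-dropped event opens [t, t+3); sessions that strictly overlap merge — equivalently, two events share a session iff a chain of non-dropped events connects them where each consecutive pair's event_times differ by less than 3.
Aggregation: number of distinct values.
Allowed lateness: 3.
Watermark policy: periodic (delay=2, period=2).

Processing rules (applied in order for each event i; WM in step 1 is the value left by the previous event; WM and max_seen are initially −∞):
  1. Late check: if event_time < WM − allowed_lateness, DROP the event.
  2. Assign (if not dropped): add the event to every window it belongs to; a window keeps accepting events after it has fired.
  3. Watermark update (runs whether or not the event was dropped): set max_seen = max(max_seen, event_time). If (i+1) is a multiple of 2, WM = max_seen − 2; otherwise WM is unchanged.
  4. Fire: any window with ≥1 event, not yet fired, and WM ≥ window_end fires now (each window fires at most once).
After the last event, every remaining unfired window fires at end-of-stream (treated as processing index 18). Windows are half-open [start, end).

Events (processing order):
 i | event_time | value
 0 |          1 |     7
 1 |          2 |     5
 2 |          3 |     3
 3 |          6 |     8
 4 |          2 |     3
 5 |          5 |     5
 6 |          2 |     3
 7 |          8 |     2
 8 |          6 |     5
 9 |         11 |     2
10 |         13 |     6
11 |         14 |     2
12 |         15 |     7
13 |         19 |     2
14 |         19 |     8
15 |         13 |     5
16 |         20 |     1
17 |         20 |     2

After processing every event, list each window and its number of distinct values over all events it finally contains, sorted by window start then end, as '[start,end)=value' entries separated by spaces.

[1,11)=5 [11,18)=3 [19,23)=3

i=0 t=1 v=7: → [1,4); WM=−∞
i=1 t=2 v=5: → [1,5); WM=0
i=2 t=3 v=3: → [1,6); WM=0
i=3 t=6 v=8: → [6,9); WM=4
i=4 t=2 v=3: → [1,6); WM=4
i=5 t=5 v=5: → [1,9); WM=4
i=6 t=2 v=3: → [1,9); WM=4
i=7 t=8 v=2: → [1,11); WM=6
i=8 t=6 v=5: → [1,11); WM=6
i=9 t=11 v=2: → [11,14); WM=9
i=10 t=13 v=6: → [11,16); WM=9
i=11 t=14 v=2: → [11,17); WM=12
i=12 t=15 v=7: → [11,18); WM=12
i=13 t=19 v=2: → [19,22); WM=17
i=14 t=19 v=8: → [19,22); WM=17
i=15 t=13 v=5: DROP (t<17-3); WM=17
i=16 t=20 v=1: → [19,23); WM=17
i=17 t=20 v=2: → [19,23); WM=18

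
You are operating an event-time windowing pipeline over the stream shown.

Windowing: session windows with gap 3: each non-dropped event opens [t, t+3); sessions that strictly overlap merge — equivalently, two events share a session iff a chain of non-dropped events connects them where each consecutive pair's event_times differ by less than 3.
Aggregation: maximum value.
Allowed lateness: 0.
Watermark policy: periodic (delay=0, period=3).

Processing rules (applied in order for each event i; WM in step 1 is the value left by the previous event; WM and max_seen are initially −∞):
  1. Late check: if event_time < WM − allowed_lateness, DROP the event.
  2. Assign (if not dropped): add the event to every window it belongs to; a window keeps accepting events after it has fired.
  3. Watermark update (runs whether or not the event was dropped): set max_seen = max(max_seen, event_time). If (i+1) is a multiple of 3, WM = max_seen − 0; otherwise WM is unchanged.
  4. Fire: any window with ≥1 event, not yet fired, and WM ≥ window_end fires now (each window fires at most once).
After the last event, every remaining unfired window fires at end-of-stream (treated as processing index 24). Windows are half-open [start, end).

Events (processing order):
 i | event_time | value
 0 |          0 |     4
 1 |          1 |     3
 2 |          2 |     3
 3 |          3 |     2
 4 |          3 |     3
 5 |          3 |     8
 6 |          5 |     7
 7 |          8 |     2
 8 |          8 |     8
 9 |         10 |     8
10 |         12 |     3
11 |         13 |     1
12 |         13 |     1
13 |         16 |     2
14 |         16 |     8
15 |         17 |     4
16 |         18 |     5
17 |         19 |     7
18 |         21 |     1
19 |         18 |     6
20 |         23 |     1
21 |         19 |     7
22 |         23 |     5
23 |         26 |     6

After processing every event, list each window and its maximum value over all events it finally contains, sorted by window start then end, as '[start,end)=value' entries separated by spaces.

[0,8)=8 [8,16)=8 [16,26)=8 [26,29)=6

i=0 t=0 v=4: → [0,3); WM=−∞
i=1 t=1 v=3: → [0,4); WM=−∞
i=2 t=2 v=3: → [0,5); WM=2
i=3 t=3 v=2: → [0,6); WM=2
i=4 t=3 v=3: → [0,6); WM=2
i=5 t=3 v=8: → [0,6); WM=3
i=6 t=5 v=7: → [0,8); WM=3
i=7 t=8 v=2: → [8,11); WM=3
i=8 t=8 v=8: → [8,11); WM=8
i=9 t=10 v=8: → [8,13); WM=8
i=10 t=12 v=3: → [8,15); WM=8
i=11 t=13 v=1: → [8,16); WM=13
i=12 t=13 v=1: → [8,16); WM=13
i=13 t=16 v=2: → [16,19); WM=13
i=14 t=16 v=8: → [16,19); WM=16
i=15 t=17 v=4: → [16,20); WM=16
i=16 t=18 v=5: → [16,21); WM=16
i=17 t=19 v=7: → [16,22); WM=19
i=18 t=21 v=1: → [16,24); WM=19
i=19 t=18 v=6: DROP (t<19-0); WM=19
i=20 t=23 v=1: → [16,26); WM=23
i=21 t=19 v=7: DROP (t<23-0); WM=23
i=22 t=23 v=5: → [16,26); WM=23
i=23 t=26 v=6: → [26,29); WM=26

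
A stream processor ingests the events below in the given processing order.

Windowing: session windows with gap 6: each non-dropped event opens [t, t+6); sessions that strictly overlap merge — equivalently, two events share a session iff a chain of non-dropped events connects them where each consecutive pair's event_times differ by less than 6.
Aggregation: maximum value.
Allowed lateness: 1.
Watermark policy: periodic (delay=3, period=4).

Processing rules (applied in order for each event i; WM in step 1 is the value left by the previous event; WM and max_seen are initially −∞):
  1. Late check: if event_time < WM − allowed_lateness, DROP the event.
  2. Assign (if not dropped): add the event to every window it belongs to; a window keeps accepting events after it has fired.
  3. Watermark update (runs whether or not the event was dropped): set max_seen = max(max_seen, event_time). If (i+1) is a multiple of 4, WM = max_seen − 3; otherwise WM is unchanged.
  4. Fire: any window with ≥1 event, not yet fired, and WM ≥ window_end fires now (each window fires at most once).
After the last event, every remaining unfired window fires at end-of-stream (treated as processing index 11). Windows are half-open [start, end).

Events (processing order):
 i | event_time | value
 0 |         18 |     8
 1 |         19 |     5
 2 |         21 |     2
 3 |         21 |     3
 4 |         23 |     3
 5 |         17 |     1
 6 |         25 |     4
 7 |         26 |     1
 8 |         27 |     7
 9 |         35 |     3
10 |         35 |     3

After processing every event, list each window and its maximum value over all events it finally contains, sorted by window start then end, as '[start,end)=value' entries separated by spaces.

i=0 t=18 v=8: → [18,24); WM=−∞
i=1 t=19 v=5: → [18,25); WM=−∞
i=2 t=21 v=2: → [18,27); WM=−∞
i=3 t=21 v=3: → [18,27); WM=18
i=4 t=23 v=3: → [18,29); WM=18
i=5 t=17 v=1: → [17,29); WM=18
i=6 t=25 v=4: → [17,31); WM=18
i=7 t=26 v=1: → [17,32); WM=23
i=8 t=27 v=7: → [17,33); WM=23
i=9 t=35 v=3: → [35,41); WM=23
i=10 t=35 v=3: → [35,41); WM=23

[17,33)=8 [35,41)=3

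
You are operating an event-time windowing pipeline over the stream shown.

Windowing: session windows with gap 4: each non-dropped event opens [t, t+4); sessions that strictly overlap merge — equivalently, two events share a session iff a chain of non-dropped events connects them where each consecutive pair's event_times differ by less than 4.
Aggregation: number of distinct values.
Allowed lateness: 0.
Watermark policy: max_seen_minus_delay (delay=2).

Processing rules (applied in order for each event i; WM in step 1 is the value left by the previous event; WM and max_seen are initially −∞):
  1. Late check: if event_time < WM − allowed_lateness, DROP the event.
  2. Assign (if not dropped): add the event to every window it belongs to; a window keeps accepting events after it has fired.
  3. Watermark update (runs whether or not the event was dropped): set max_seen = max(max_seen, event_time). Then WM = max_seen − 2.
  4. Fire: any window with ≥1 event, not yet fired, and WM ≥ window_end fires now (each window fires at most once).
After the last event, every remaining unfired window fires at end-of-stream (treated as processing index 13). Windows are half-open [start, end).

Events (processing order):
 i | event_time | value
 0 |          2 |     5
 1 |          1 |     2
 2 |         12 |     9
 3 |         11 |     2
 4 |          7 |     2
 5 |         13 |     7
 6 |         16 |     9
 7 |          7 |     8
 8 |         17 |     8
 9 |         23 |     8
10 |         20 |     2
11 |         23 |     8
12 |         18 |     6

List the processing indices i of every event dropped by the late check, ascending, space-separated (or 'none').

4 7 10 12

i=0 t=2 v=5: → [2,6); WM=0
i=1 t=1 v=2: → [1,6); WM=0
i=2 t=12 v=9: → [12,16); WM=10
i=3 t=11 v=2: → [11,16); WM=10
i=4 t=7 v=2: DROP (t<10-0); WM=10
i=5 t=13 v=7: → [11,17); WM=11
i=6 t=16 v=9: → [11,20); WM=14
i=7 t=7 v=8: DROP (t<14-0); WM=14
i=8 t=17 v=8: → [11,21); WM=15
i=9 t=23 v=8: → [23,27); WM=21
i=10 t=20 v=2: DROP (t<21-0); WM=21
i=11 t=23 v=8: → [23,27); WM=21
i=12 t=18 v=6: DROP (t<21-0); WM=21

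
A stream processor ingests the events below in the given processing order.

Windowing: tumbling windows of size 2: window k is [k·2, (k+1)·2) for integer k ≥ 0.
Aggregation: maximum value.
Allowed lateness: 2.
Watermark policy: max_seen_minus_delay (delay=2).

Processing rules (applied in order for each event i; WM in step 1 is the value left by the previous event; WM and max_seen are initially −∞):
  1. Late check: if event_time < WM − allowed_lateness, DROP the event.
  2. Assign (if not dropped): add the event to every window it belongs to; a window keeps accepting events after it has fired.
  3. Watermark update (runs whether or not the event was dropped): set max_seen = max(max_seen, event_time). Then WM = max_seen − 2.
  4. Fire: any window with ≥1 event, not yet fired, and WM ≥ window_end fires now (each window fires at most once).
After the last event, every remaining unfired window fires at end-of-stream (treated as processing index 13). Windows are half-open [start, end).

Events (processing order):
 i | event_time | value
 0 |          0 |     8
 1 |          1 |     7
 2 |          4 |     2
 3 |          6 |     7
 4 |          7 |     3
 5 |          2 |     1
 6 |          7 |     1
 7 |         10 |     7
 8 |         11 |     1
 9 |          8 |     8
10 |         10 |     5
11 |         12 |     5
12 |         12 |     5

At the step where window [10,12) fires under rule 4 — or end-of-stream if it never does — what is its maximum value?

7

i=0 t=0 v=8: → [0,2); WM=-2
i=1 t=1 v=7: → [0,2); WM=-1
i=2 t=4 v=2: → [4,6); WM=2; [0,2) fires=8
i=3 t=6 v=7: → [6,8); WM=4
i=4 t=7 v=3: → [6,8); WM=5
i=5 t=2 v=1: DROP (t<5-2); WM=5
i=6 t=7 v=1: → [6,8); WM=5
i=7 t=10 v=7: → [10,12); WM=8; [4,6) fires=2 [6,8) fires=7
i=8 t=11 v=1: → [10,12); WM=9
i=9 t=8 v=8: → [8,10); WM=9
i=10 t=10 v=5: → [10,12); WM=9
i=11 t=12 v=5: → [12,14); WM=10; [8,10) fires=8
i=12 t=12 v=5: → [12,14); WM=10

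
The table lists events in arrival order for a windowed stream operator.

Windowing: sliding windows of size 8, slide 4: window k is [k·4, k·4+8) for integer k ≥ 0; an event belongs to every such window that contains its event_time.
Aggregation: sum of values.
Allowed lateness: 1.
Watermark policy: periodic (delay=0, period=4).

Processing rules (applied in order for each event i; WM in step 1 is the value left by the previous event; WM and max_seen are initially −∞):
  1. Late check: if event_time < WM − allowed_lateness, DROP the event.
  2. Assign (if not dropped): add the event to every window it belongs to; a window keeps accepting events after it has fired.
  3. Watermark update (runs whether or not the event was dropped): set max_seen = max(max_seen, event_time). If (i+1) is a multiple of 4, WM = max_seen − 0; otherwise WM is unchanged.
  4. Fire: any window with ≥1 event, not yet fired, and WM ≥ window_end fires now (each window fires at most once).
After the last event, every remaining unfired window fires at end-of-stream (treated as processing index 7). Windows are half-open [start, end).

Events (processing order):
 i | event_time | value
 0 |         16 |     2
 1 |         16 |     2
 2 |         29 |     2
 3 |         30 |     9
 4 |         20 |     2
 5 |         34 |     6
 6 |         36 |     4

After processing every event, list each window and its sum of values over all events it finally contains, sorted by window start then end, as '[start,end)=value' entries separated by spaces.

[12,20)=4 [16,24)=4 [24,32)=11 [28,36)=17 [32,40)=10 [36,44)=4

i=0 t=16 v=2: → [16,24),[12,20); WM=−∞
i=1 t=16 v=2: → [16,24),[12,20); WM=−∞
i=2 t=29 v=2: → [28,36),[24,32); WM=−∞
i=3 t=30 v=9: → [28,36),[24,32); WM=30; [12,20) fires=4 [16,24) fires=4
i=4 t=20 v=2: DROP (t<30-1); WM=30
i=5 t=34 v=6: → [32,40),[28,36); WM=30
i=6 t=36 v=4: → [36,44),[32,40); WM=30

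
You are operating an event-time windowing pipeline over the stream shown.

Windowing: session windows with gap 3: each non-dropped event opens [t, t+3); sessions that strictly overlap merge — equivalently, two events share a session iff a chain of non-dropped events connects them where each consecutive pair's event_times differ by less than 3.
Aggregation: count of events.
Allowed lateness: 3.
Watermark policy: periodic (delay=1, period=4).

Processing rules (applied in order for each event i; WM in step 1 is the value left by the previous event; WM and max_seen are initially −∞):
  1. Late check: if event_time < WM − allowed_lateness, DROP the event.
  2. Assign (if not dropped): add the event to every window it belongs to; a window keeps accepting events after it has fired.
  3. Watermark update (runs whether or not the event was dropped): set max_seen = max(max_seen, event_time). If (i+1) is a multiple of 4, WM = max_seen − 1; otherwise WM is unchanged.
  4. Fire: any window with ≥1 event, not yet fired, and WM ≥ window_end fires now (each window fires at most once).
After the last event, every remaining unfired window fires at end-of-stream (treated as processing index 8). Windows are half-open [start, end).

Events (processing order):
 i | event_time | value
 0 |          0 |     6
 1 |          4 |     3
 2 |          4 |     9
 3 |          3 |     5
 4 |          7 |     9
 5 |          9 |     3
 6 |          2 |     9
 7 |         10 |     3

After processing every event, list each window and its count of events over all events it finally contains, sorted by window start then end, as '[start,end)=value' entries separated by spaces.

i=0 t=0 v=6: → [0,3); WM=−∞
i=1 t=4 v=3: → [4,7); WM=−∞
i=2 t=4 v=9: → [4,7); WM=−∞
i=3 t=3 v=5: → [3,7); WM=3
i=4 t=7 v=9: → [7,10); WM=3
i=5 t=9 v=3: → [7,12); WM=3
i=6 t=2 v=9: → [0,7); WM=3
i=7 t=10 v=3: → [7,13); WM=9

[0,7)=5 [7,13)=3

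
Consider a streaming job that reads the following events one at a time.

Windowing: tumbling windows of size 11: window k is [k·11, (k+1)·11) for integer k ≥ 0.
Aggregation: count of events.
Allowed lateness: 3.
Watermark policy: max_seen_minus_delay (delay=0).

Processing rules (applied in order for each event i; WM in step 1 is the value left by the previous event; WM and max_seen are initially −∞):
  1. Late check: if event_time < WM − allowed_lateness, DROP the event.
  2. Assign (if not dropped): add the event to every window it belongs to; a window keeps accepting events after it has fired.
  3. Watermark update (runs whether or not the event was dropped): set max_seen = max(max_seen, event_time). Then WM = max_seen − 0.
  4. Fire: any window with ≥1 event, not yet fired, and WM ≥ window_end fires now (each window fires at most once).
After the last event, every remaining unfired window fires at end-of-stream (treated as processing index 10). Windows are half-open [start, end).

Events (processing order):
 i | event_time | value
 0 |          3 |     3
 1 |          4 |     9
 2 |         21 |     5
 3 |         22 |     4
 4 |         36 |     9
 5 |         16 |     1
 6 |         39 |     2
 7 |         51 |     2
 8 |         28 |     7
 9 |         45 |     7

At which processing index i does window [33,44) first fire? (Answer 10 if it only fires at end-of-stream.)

7

i=0 t=3 v=3: → [0,11); WM=3
i=1 t=4 v=9: → [0,11); WM=4
i=2 t=21 v=5: → [11,22); WM=21; [0,11) fires=2
i=3 t=22 v=4: → [22,33); WM=22; [11,22) fires=1
i=4 t=36 v=9: → [33,44); WM=36; [22,33) fires=1
i=5 t=16 v=1: DROP (t<36-3); WM=36
i=6 t=39 v=2: → [33,44); WM=39
i=7 t=51 v=2: → [44,55); WM=51; [33,44) fires=2
i=8 t=28 v=7: DROP (t<51-3); WM=51
i=9 t=45 v=7: DROP (t<51-3); WM=51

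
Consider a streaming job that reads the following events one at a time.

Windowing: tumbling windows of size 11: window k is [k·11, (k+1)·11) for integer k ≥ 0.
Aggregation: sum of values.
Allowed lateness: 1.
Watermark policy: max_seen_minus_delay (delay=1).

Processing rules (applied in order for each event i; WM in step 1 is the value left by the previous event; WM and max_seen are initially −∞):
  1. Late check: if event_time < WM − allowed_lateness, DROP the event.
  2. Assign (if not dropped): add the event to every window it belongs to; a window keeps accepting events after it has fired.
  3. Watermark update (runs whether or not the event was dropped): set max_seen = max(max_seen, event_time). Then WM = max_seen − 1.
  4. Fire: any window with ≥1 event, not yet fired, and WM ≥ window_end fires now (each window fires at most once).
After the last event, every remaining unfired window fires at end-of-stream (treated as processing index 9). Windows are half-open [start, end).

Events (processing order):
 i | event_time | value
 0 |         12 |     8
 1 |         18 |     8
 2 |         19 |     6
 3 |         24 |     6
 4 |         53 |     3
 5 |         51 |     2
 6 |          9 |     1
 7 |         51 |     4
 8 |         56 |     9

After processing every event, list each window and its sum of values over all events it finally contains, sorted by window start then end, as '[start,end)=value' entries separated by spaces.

i=0 t=12 v=8: → [11,22); WM=11
i=1 t=18 v=8: → [11,22); WM=17
i=2 t=19 v=6: → [11,22); WM=18
i=3 t=24 v=6: → [22,33); WM=23; [11,22) fires=22
i=4 t=53 v=3: → [44,55); WM=52; [22,33) fires=6
i=5 t=51 v=2: → [44,55); WM=52
i=6 t=9 v=1: DROP (t<52-1); WM=52
i=7 t=51 v=4: → [44,55); WM=52
i=8 t=56 v=9: → [55,66); WM=55; [44,55) fires=9

[11,22)=22 [22,33)=6 [44,55)=9 [55,66)=9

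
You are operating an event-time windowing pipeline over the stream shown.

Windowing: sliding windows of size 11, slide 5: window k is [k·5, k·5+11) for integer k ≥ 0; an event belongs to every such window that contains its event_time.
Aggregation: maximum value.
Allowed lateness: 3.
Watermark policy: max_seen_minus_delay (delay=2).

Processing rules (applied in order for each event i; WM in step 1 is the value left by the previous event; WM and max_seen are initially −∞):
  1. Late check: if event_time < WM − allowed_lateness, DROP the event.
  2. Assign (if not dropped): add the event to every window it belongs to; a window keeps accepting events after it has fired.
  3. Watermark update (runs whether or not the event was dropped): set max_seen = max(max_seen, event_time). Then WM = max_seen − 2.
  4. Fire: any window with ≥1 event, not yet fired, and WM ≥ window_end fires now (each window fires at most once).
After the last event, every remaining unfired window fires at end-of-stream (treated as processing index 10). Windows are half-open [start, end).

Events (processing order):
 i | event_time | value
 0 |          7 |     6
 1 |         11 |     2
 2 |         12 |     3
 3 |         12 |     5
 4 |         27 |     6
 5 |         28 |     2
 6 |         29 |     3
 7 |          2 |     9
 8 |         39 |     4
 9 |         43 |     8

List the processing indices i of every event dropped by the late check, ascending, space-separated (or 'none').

7

i=0 t=7 v=6: → [5,16),[0,11); WM=5
i=1 t=11 v=2: → [10,21),[5,16); WM=9
i=2 t=12 v=3: → [10,21),[5,16); WM=10
i=3 t=12 v=5: → [10,21),[5,16); WM=10
i=4 t=27 v=6: → [25,36),[20,31); WM=25; [0,11) fires=6 [5,16) fires=6 [10,21) fires=5
i=5 t=28 v=2: → [25,36),[20,31); WM=26
i=6 t=29 v=3: → [25,36),[20,31); WM=27
i=7 t=2 v=9: DROP (t<27-3); WM=27
i=8 t=39 v=4: → [35,46),[30,41); WM=37; [20,31) fires=6 [25,36) fires=6
i=9 t=43 v=8: → [40,51),[35,46); WM=41; [30,41) fires=4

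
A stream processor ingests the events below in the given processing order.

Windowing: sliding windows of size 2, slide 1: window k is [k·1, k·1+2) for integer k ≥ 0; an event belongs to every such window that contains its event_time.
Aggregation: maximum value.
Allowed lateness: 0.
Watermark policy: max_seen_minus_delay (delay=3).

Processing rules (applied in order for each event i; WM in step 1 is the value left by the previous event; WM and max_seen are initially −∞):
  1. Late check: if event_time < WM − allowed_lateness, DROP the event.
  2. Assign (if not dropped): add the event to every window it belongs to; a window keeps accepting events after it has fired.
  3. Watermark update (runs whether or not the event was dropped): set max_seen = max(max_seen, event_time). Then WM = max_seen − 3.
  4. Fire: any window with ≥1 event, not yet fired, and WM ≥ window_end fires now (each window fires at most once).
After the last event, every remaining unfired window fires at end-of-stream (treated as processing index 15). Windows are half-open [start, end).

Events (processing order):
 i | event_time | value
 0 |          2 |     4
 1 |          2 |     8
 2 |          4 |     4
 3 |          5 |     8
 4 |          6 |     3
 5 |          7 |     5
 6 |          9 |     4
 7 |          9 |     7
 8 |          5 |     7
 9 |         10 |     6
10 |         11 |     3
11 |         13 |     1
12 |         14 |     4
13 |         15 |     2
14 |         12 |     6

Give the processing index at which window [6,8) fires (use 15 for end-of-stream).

10

i=0 t=2 v=4: → [2,4),[1,3); WM=-1
i=1 t=2 v=8: → [2,4),[1,3); WM=-1
i=2 t=4 v=4: → [4,6),[3,5); WM=1
i=3 t=5 v=8: → [5,7),[4,6); WM=2
i=4 t=6 v=3: → [6,8),[5,7); WM=3; [1,3) fires=8
i=5 t=7 v=5: → [7,9),[6,8); WM=4; [2,4) fires=8
i=6 t=9 v=4: → [9,11),[8,10); WM=6; [3,5) fires=4 [4,6) fires=8
i=7 t=9 v=7: → [9,11),[8,10); WM=6
i=8 t=5 v=7: DROP (t<6-0); WM=6
i=9 t=10 v=6: → [10,12),[9,11); WM=7; [5,7) fires=8
i=10 t=11 v=3: → [11,13),[10,12); WM=8; [6,8) fires=5
i=11 t=13 v=1: → [13,15),[12,14); WM=10; [7,9) fires=5 [8,10) fires=7
i=12 t=14 v=4: → [14,16),[13,15); WM=11; [9,11) fires=7
i=13 t=15 v=2: → [15,17),[14,16); WM=12; [10,12) fires=6
i=14 t=12 v=6: → [12,14),[11,13); WM=12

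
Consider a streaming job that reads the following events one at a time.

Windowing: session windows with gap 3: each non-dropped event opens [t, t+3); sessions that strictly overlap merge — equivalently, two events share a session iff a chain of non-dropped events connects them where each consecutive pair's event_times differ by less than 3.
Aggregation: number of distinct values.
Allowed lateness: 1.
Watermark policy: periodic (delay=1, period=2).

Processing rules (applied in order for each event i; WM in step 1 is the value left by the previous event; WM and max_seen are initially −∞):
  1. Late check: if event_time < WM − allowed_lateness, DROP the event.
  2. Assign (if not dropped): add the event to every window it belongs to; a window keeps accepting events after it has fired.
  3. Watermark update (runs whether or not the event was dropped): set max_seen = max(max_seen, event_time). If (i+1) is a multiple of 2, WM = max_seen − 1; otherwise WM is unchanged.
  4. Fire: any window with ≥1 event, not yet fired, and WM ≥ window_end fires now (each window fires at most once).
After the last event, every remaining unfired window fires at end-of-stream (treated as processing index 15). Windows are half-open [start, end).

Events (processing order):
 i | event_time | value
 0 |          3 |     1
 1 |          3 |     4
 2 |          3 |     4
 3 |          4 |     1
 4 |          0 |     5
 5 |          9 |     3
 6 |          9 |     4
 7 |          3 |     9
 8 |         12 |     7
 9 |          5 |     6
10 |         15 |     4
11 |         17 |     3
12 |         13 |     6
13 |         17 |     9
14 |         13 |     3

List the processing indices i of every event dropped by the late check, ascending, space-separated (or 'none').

i=0 t=3 v=1: → [3,6); WM=−∞
i=1 t=3 v=4: → [3,6); WM=2
i=2 t=3 v=4: → [3,6); WM=2
i=3 t=4 v=1: → [3,7); WM=3
i=4 t=0 v=5: DROP (t<3-1); WM=3
i=5 t=9 v=3: → [9,12); WM=8
i=6 t=9 v=4: → [9,12); WM=8
i=7 t=3 v=9: DROP (t<8-1); WM=8
i=8 t=12 v=7: → [12,15); WM=8
i=9 t=5 v=6: DROP (t<8-1); WM=11
i=10 t=15 v=4: → [15,18); WM=11
i=11 t=17 v=3: → [15,20); WM=16
i=12 t=13 v=6: DROP (t<16-1); WM=16
i=13 t=17 v=9: → [15,20); WM=16
i=14 t=13 v=3: DROP (t<16-1); WM=16

4 7 9 12 14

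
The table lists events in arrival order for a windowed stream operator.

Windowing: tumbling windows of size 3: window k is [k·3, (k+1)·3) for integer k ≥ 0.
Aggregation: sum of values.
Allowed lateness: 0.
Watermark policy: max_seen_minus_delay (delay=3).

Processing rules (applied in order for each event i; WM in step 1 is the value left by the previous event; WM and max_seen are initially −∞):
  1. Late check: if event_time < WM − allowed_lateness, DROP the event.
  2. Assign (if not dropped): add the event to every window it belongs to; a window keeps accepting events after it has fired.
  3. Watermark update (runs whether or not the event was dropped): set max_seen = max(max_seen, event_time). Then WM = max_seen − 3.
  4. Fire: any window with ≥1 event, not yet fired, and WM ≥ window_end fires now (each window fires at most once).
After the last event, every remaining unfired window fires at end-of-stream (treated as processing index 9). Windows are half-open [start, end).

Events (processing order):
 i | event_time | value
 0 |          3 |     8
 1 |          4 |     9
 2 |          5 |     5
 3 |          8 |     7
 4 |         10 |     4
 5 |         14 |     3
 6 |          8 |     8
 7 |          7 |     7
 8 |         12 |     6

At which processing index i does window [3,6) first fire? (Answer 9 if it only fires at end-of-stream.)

i=0 t=3 v=8: → [3,6); WM=0
i=1 t=4 v=9: → [3,6); WM=1
i=2 t=5 v=5: → [3,6); WM=2
i=3 t=8 v=7: → [6,9); WM=5
i=4 t=10 v=4: → [9,12); WM=7; [3,6) fires=22
i=5 t=14 v=3: → [12,15); WM=11; [6,9) fires=7
i=6 t=8 v=8: DROP (t<11-0); WM=11
i=7 t=7 v=7: DROP (t<11-0); WM=11
i=8 t=12 v=6: → [12,15); WM=11

4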